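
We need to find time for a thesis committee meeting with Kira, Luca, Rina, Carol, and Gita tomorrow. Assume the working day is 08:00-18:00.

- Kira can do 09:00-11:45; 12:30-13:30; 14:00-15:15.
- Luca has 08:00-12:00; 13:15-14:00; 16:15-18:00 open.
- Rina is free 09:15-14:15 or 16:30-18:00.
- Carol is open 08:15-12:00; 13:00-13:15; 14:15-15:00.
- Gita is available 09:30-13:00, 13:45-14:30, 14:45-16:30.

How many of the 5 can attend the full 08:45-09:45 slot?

Luca and Carol can make the full 08:45-09:45 slot — that's 2.

2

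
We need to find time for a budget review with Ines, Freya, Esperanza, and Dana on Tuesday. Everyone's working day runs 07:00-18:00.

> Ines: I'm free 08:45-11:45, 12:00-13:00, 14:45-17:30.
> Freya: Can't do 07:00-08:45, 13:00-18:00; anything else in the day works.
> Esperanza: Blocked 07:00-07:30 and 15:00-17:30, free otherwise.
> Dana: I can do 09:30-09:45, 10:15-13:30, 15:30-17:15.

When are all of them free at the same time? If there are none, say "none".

09:30-09:45, 10:15-11:45, 12:00-13:00

Ines free: 08:45-11:45, 12:00-13:00, 14:45-17:30.
Freya free: 08:45-13:00 (invert busy blocks within the working day).
Esperanza free: 07:30-15:00, 17:30-18:00 (invert busy blocks within the working day).
Dana free: 09:30-09:45, 10:15-13:30, 15:30-17:15.
Ines ∩ Freya: 08:45-11:45, 12:00-13:00.
Ines ∩ Freya ∩ Esperanza: 08:45-11:45, 12:00-13:00.
Ines ∩ Freya ∩ Esperanza ∩ Dana: 09:30-09:45, 10:15-11:45, 12:00-13:00.
Those are the intersection windows.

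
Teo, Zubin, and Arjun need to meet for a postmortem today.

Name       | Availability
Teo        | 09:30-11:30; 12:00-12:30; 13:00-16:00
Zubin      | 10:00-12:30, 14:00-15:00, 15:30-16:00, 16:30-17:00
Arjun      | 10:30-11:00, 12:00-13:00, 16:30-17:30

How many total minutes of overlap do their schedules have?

Teo ∩ Zubin: 10:00-11:30, 12:00-12:30, 14:00-15:00, 15:30-16:00.
Teo ∩ Zubin ∩ Arjun: 10:30-11:00, 12:00-12:30.
Summing the common windows: 30 + 30 = 60 minutes.

60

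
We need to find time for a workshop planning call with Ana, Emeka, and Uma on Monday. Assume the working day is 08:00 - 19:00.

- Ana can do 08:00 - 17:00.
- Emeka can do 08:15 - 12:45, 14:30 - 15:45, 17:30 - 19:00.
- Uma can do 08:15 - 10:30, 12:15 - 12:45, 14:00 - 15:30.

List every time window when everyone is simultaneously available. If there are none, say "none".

Ana ∩ Emeka: 08:15-12:45, 14:30-15:45.
Ana ∩ Emeka ∩ Uma: 08:15-10:30, 12:15-12:45, 14:30-15:30.

08:15-10:30, 12:15-12:45, 14:30-15:30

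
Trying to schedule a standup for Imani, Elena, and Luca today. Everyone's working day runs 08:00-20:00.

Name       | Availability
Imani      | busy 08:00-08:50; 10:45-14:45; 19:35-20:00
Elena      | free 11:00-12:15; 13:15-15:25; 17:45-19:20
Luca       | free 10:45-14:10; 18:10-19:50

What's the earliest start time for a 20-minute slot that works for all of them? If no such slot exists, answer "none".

Imani free: 08:50-10:45, 14:45-19:35 (invert busy blocks within the working day).
Elena free: 11:00-12:15, 13:15-15:25, 17:45-19:20.
Luca free: 10:45-14:10, 18:10-19:50.
Imani ∩ Elena: 14:45-15:25, 17:45-19:20.
Imani ∩ Elena ∩ Luca: 18:10-19:20.
The first common window of at least 20 minutes is 18:10-19:20, so the earliest start is 18:10.

18:10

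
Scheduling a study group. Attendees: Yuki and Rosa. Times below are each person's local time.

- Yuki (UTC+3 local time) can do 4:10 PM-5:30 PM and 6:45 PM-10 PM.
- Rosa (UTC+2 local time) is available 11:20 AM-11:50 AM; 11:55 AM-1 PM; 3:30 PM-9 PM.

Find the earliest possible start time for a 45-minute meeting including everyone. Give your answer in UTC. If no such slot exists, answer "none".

13:30

Yuki in UTC: 13:10-14:30, 15:45-19:00 (subtract 3h to convert from UTC+3).
Rosa in UTC: 09:20-09:50, 09:55-11:00, 13:30-19:00 (subtract 2h to convert from UTC+2).
Yuki ∩ Rosa: 13:30-14:30, 15:45-19:00.
Those are the intersection windows.
The first common window of at least 45 minutes is 13:30-14:30, so the earliest start is 13:30.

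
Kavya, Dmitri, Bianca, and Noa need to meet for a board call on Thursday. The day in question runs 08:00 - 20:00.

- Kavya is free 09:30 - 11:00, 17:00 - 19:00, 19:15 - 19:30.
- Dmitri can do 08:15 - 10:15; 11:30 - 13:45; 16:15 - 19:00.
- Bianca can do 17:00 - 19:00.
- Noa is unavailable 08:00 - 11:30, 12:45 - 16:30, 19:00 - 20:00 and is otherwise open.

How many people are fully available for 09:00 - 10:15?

1

Kavya free: 09:30-11:00, 17:00-19:00, 19:15-19:30.
Dmitri free: 08:15-10:15, 11:30-13:45, 16:15-19:00.
Bianca free: 17:00-19:00.
Noa free: 11:30-12:45, 16:30-19:00 (invert busy blocks within the working day).
Dmitri can make the full 09:00-10:15 slot — that's 1.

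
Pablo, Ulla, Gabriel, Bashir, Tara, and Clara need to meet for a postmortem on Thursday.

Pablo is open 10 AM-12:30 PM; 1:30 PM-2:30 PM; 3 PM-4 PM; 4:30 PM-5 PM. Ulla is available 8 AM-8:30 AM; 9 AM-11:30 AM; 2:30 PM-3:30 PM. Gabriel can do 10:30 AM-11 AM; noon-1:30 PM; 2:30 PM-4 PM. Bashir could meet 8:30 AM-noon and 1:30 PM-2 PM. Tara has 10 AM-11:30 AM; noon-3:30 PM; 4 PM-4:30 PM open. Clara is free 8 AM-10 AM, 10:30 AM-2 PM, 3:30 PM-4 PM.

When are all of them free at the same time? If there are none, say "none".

10:30-11:00

Pablo ∩ Ulla: 10:00-11:30, 15:00-15:30.
Pablo ∩ Ulla ∩ Gabriel: 10:30-11:00, 15:00-15:30.
Pablo ∩ Ulla ∩ Gabriel ∩ Bashir: 10:30-11:00.
Pablo ∩ Ulla ∩ Gabriel ∩ Bashir ∩ Tara: 10:30-11:00.
Pablo ∩ Ulla ∩ Gabriel ∩ Bashir ∩ Tara ∩ Clara: 10:30-11:00.
So the common availability across everyone is 10:30-11:00.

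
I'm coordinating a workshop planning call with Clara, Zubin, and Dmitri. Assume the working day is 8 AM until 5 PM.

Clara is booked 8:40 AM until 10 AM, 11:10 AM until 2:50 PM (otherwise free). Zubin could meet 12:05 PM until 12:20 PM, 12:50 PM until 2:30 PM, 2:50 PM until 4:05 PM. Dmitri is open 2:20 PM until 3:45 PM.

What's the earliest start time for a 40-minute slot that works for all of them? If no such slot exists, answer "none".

Clara free: 08:00-08:40, 10:00-11:10, 14:50-17:00 (invert busy blocks within the working day).
Zubin free: 12:05-12:20, 12:50-14:30, 14:50-16:05.
Dmitri free: 14:20-15:45.
Clara ∩ Zubin: 14:50-16:05.
Clara ∩ Zubin ∩ Dmitri: 14:50-15:45.
Those are the intersection windows.
The first common window of at least 40 minutes is 14:50-15:45, so the earliest start is 14:50.

14:50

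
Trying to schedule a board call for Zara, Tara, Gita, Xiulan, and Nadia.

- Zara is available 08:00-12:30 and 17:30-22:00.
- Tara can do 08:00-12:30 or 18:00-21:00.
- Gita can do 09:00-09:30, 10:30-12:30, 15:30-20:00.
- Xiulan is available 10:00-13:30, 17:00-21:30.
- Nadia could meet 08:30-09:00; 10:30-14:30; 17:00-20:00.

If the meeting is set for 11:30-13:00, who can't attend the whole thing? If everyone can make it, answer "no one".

Gita, Tara, Zara

Zara: not fully free for 11:30-13:00. Tara: not fully free for 11:30-13:00. Gita: not fully free for 11:30-13:00. Xiulan: free for 11:30-13:00. Nadia: free for 11:30-13:00.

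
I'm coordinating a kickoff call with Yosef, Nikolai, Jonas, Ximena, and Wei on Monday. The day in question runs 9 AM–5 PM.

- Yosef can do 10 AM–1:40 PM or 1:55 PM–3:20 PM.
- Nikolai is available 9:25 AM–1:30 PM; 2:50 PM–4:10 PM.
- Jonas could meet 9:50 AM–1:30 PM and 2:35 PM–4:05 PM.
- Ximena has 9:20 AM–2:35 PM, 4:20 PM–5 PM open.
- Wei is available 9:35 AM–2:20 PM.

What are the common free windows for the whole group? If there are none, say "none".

10:00-13:30

Yosef ∩ Nikolai: 10:00-13:30, 14:50-15:20.
Yosef ∩ Nikolai ∩ Jonas: 10:00-13:30, 14:50-15:20.
Yosef ∩ Nikolai ∩ Jonas ∩ Ximena: 10:00-13:30.
Yosef ∩ Nikolai ∩ Jonas ∩ Ximena ∩ Wei: 10:00-13:30.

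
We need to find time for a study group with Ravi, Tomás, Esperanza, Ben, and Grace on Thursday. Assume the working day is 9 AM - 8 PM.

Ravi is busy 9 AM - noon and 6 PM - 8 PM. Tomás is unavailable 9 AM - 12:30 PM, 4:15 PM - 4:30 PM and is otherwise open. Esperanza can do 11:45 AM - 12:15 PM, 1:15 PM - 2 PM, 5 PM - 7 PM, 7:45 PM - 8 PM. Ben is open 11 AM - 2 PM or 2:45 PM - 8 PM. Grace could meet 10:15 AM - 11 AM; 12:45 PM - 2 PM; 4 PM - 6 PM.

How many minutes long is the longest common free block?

Ravi free: 12:00-18:00 (invert busy blocks within the working day).
Tomás free: 12:30-16:15, 16:30-20:00 (invert busy blocks within the working day).
Esperanza free: 11:45-12:15, 13:15-14:00, 17:00-19:00, 19:45-20:00.
Ben free: 11:00-14:00, 14:45-20:00.
Grace free: 10:15-11:00, 12:45-14:00, 16:00-18:00.
Ravi ∩ Tomás: 12:30-16:15, 16:30-18:00.
Ravi ∩ Tomás ∩ Esperanza: 13:15-14:00, 17:00-18:00.
Ravi ∩ Tomás ∩ Esperanza ∩ Ben: 13:15-14:00, 17:00-18:00.
Ravi ∩ Tomás ∩ Esperanza ∩ Ben ∩ Grace: 13:15-14:00, 17:00-18:00.
The longest is 17:00-18:00 at 60 minutes.

60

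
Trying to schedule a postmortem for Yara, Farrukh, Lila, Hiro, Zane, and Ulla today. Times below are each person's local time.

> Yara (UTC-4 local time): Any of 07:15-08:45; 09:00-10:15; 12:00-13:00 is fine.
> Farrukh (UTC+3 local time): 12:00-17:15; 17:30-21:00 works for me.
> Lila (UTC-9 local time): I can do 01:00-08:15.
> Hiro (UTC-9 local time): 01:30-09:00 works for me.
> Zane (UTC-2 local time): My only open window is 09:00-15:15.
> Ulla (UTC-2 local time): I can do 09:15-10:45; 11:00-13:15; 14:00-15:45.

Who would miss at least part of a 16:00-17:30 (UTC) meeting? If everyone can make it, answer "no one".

Lila, Yara, Zane

Yara in UTC: 11:15-12:45, 13:00-14:15, 16:00-17:00 (add 4h to convert from UTC-4).
Farrukh in UTC: 09:00-14:15, 14:30-18:00 (subtract 3h to convert from UTC+3).
Lila in UTC: 10:00-17:15 (add 9h to convert from UTC-9).
Hiro in UTC: 10:30-18:00 (add 9h to convert from UTC-9).
Zane in UTC: 11:00-17:15 (add 2h to convert from UTC-2).
Ulla in UTC: 11:15-12:45, 13:00-15:15, 16:00-17:45 (add 2h to convert from UTC-2).
Yara: not fully free for 16:00-17:30. Farrukh: free for 16:00-17:30. Lila: not fully free for 16:00-17:30. Hiro: free for 16:00-17:30. Zane: not fully free for 16:00-17:30. Ulla: free for 16:00-17:30.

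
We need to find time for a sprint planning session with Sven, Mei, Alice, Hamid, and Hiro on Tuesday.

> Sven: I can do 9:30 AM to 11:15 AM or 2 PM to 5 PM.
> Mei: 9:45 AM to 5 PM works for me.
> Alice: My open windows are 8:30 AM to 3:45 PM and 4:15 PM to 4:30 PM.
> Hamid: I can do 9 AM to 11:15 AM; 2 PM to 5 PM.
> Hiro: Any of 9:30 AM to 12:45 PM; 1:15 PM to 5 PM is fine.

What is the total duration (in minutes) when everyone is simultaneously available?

210

Sven ∩ Mei: 09:45-11:15, 14:00-17:00.
Sven ∩ Mei ∩ Alice: 09:45-11:15, 14:00-15:45, 16:15-16:30.
Sven ∩ Mei ∩ Alice ∩ Hamid: 09:45-11:15, 14:00-15:45, 16:15-16:30.
Sven ∩ Mei ∩ Alice ∩ Hamid ∩ Hiro: 09:45-11:15, 14:00-15:45, 16:15-16:30.
Summing the common windows: 90 + 105 + 15 = 210 minutes.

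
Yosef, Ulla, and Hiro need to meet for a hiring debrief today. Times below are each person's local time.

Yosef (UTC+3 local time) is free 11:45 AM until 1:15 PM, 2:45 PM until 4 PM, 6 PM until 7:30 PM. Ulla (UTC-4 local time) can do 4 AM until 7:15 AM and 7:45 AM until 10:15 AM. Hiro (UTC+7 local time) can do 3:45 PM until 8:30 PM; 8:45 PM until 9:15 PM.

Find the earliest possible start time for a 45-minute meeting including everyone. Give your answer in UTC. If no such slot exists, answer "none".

08:45

Yosef in UTC: 08:45-10:15, 11:45-13:00, 15:00-16:30 (subtract 3h to convert from UTC+3).
Ulla in UTC: 08:00-11:15, 11:45-14:15 (add 4h to convert from UTC-4).
Hiro in UTC: 08:45-13:30, 13:45-14:15 (subtract 7h to convert from UTC+7).
Yosef ∩ Ulla: 08:45-10:15, 11:45-13:00.
Yosef ∩ Ulla ∩ Hiro: 08:45-10:15, 11:45-13:00.
Those are the intersection windows.
The first common window of at least 45 minutes is 08:45-10:15, so the earliest start is 08:45.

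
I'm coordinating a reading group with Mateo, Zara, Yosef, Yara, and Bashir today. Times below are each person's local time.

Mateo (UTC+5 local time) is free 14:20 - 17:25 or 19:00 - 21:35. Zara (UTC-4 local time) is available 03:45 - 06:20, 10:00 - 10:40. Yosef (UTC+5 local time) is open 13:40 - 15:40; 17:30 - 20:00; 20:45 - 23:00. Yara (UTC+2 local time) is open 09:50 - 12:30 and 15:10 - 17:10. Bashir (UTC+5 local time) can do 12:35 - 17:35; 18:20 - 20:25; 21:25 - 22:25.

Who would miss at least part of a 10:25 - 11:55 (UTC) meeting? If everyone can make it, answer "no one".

Mateo in UTC: 09:20-12:25, 14:00-16:35 (subtract 5h to convert from UTC+5).
Zara in UTC: 07:45-10:20, 14:00-14:40 (add 4h to convert from UTC-4).
Yosef in UTC: 08:40-10:40, 12:30-15:00, 15:45-18:00 (subtract 5h to convert from UTC+5).
Yara in UTC: 07:50-10:30, 13:10-15:10 (subtract 2h to convert from UTC+2).
Bashir in UTC: 07:35-12:35, 13:20-15:25, 16:25-17:25 (subtract 5h to convert from UTC+5).
Mateo: free for 10:25-11:55. Zara: not fully free for 10:25-11:55. Yosef: not fully free for 10:25-11:55. Yara: not fully free for 10:25-11:55. Bashir: free for 10:25-11:55.

Yara, Yosef, Zara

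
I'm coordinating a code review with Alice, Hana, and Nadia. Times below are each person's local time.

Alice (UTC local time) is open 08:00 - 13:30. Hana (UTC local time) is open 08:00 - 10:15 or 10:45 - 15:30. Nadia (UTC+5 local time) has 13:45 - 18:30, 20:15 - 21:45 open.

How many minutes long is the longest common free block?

165

Alice in UTC: 08:00-13:30.
Hana in UTC: 08:00-10:15, 10:45-15:30.
Nadia in UTC: 08:45-13:30, 15:15-16:45 (subtract 5h to convert from UTC+5).
Alice ∩ Hana: 08:00-10:15, 10:45-13:30.
Alice ∩ Hana ∩ Nadia: 08:45-10:15, 10:45-13:30.
The longest is 10:45-13:30 at 165 minutes.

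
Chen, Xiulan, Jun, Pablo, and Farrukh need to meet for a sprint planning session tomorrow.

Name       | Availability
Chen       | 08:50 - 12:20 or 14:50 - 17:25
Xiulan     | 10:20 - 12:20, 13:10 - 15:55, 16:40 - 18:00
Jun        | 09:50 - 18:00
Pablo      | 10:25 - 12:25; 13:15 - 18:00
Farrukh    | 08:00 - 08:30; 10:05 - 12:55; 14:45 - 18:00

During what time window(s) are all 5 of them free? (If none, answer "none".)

10:25-12:20, 14:50-15:55, 16:40-17:25

Chen ∩ Xiulan: 10:20-12:20, 14:50-15:55, 16:40-17:25.
Chen ∩ Xiulan ∩ Jun: 10:20-12:20, 14:50-15:55, 16:40-17:25.
Chen ∩ Xiulan ∩ Jun ∩ Pablo: 10:25-12:20, 14:50-15:55, 16:40-17:25.
Chen ∩ Xiulan ∩ Jun ∩ Pablo ∩ Farrukh: 10:25-12:20, 14:50-15:55, 16:40-17:25.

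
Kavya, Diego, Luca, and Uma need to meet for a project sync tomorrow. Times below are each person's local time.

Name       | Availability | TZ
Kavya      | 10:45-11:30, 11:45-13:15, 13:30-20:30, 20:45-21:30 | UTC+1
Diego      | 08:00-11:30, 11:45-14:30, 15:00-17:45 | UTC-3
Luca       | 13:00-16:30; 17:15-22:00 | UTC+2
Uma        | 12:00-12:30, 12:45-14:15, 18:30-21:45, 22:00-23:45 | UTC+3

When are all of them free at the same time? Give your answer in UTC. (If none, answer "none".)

Kavya in UTC: 09:45-10:30, 10:45-12:15, 12:30-19:30, 19:45-20:30 (subtract 1h to convert from UTC+1).
Diego in UTC: 11:00-14:30, 14:45-17:30, 18:00-20:45 (add 3h to convert from UTC-3).
Luca in UTC: 11:00-14:30, 15:15-20:00 (subtract 2h to convert from UTC+2).
Uma in UTC: 09:00-09:30, 09:45-11:15, 15:30-18:45, 19:00-20:45 (subtract 3h to convert from UTC+3).
Kavya ∩ Diego: 11:00-12:15, 12:30-14:30, 14:45-17:30, 18:00-19:30, 19:45-20:30.
Kavya ∩ Diego ∩ Luca: 11:00-12:15, 12:30-14:30, 15:15-17:30, 18:00-19:30, 19:45-20:00.
Kavya ∩ Diego ∩ Luca ∩ Uma: 11:00-11:15, 15:30-17:30, 18:00-18:45, 19:00-19:30, 19:45-20:00.
So the common availability across everyone is 11:00-11:15, 15:30-17:30, 18:00-18:45, 19:00-19:30, 19:45-20:00.

11:00-11:15, 15:30-17:30, 18:00-18:45, 19:00-19:30, 19:45-20:00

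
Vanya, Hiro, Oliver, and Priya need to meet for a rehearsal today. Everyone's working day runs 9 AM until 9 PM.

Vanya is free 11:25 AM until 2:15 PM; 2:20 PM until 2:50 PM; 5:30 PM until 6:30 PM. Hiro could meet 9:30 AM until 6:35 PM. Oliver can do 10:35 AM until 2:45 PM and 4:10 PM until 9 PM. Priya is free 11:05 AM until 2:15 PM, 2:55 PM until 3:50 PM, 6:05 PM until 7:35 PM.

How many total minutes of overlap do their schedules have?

Vanya ∩ Hiro: 11:25-14:15, 14:20-14:50, 17:30-18:30.
Vanya ∩ Hiro ∩ Oliver: 11:25-14:15, 14:20-14:45, 17:30-18:30.
Vanya ∩ Hiro ∩ Oliver ∩ Priya: 11:25-14:15, 18:05-18:30.
Summing the common windows: 170 + 25 = 195 minutes.

195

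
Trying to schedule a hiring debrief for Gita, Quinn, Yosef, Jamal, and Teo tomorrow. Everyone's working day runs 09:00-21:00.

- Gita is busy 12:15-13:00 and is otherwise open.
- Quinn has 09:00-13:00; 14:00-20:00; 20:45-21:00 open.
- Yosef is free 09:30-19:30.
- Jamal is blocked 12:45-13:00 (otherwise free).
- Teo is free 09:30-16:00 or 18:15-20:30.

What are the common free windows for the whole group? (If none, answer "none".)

Gita free: 09:00-12:15, 13:00-21:00 (invert busy blocks within the working day).
Quinn free: 09:00-13:00, 14:00-20:00, 20:45-21:00.
Yosef free: 09:30-19:30.
Jamal free: 09:00-12:45, 13:00-21:00 (invert busy blocks within the working day).
Teo free: 09:30-16:00, 18:15-20:30.
Gita ∩ Quinn: 09:00-12:15, 14:00-20:00, 20:45-21:00.
Gita ∩ Quinn ∩ Yosef: 09:30-12:15, 14:00-19:30.
Gita ∩ Quinn ∩ Yosef ∩ Jamal: 09:30-12:15, 14:00-19:30.
Gita ∩ Quinn ∩ Yosef ∩ Jamal ∩ Teo: 09:30-12:15, 14:00-16:00, 18:15-19:30.

09:30-12:15, 14:00-16:00, 18:15-19:30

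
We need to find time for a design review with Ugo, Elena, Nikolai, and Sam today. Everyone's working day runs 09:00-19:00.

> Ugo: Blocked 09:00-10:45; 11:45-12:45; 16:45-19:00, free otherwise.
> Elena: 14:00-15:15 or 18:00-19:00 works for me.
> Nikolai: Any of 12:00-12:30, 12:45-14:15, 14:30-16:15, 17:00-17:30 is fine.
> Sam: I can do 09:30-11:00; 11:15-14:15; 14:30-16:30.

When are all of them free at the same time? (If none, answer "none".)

Ugo free: 10:45-11:45, 12:45-16:45 (invert busy blocks within the working day).
Elena free: 14:00-15:15, 18:00-19:00.
Nikolai free: 12:00-12:30, 12:45-14:15, 14:30-16:15, 17:00-17:30.
Sam free: 09:30-11:00, 11:15-14:15, 14:30-16:30.
Ugo ∩ Elena: 14:00-15:15.
Ugo ∩ Elena ∩ Nikolai: 14:00-14:15, 14:30-15:15.
Ugo ∩ Elena ∩ Nikolai ∩ Sam: 14:00-14:15, 14:30-15:15.

14:00-14:15, 14:30-15:15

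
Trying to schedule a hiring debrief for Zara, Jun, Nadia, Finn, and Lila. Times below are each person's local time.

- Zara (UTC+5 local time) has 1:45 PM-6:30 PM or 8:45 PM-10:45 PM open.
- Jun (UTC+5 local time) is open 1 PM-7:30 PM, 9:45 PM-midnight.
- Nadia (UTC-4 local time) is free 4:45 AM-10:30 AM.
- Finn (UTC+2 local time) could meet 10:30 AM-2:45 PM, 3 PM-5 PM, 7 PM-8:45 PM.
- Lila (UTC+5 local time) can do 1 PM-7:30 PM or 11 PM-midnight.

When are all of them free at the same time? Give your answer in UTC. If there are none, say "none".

08:45-12:45, 13:00-13:30

Zara in UTC: 08:45-13:30, 15:45-17:45 (subtract 5h to convert from UTC+5).
Jun in UTC: 08:00-14:30, 16:45-19:00 (subtract 5h to convert from UTC+5).
Nadia in UTC: 08:45-14:30 (add 4h to convert from UTC-4).
Finn in UTC: 08:30-12:45, 13:00-15:00, 17:00-18:45 (subtract 2h to convert from UTC+2).
Lila in UTC: 08:00-14:30, 18:00-19:00 (subtract 5h to convert from UTC+5).
Zara ∩ Jun: 08:45-13:30, 16:45-17:45.
Zara ∩ Jun ∩ Nadia: 08:45-13:30.
Zara ∩ Jun ∩ Nadia ∩ Finn: 08:45-12:45, 13:00-13:30.
Zara ∩ Jun ∩ Nadia ∩ Finn ∩ Lila: 08:45-12:45, 13:00-13:30.
So the common availability across everyone is 08:45-12:45, 13:00-13:30.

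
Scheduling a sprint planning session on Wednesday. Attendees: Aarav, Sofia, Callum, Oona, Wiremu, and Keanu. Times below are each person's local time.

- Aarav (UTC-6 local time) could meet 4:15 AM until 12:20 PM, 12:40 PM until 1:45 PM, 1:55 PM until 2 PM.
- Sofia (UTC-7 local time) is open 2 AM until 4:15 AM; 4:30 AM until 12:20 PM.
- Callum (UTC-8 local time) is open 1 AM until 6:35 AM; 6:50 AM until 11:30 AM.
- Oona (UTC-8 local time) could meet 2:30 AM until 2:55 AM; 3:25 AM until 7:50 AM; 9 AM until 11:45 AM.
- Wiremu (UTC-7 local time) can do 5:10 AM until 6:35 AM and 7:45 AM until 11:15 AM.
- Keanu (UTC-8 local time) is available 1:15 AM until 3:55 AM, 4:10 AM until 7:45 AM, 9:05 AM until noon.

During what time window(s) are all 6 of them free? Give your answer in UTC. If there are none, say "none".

12:10-13:35, 14:50-15:45, 17:05-18:15

Aarav in UTC: 10:15-18:20, 18:40-19:45, 19:55-20:00 (add 6h to convert from UTC-6).
Sofia in UTC: 09:00-11:15, 11:30-19:20 (add 7h to convert from UTC-7).
Callum in UTC: 09:00-14:35, 14:50-19:30 (add 8h to convert from UTC-8).
Oona in UTC: 10:30-10:55, 11:25-15:50, 17:00-19:45 (add 8h to convert from UTC-8).
Wiremu in UTC: 12:10-13:35, 14:45-18:15 (add 7h to convert from UTC-7).
Keanu in UTC: 09:15-11:55, 12:10-15:45, 17:05-20:00 (add 8h to convert from UTC-8).
Aarav ∩ Sofia: 10:15-11:15, 11:30-18:20, 18:40-19:20.
Aarav ∩ Sofia ∩ Callum: 10:15-11:15, 11:30-14:35, 14:50-18:20, 18:40-19:20.
Aarav ∩ Sofia ∩ Callum ∩ Oona: 10:30-10:55, 11:30-14:35, 14:50-15:50, 17:00-18:20, 18:40-19:20.
Aarav ∩ Sofia ∩ Callum ∩ Oona ∩ Wiremu: 12:10-13:35, 14:50-15:50, 17:00-18:15.
Aarav ∩ Sofia ∩ Callum ∩ Oona ∩ Wiremu ∩ Keanu: 12:10-13:35, 14:50-15:45, 17:05-18:15.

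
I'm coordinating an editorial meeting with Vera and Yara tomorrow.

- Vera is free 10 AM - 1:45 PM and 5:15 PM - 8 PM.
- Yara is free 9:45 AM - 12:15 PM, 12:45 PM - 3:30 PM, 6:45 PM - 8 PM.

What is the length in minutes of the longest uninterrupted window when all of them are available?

Vera ∩ Yara: 10:00-12:15, 12:45-13:45, 18:45-20:00.
Those are the intersection windows.
The longest is 10:00-12:15 at 135 minutes.

135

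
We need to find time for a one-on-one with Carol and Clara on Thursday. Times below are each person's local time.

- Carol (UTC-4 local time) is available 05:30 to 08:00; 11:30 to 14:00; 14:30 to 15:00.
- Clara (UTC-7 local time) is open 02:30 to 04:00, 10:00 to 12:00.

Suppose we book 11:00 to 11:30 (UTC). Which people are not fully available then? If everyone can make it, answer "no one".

Carol in UTC: 09:30-12:00, 15:30-18:00, 18:30-19:00 (add 4h to convert from UTC-4).
Clara in UTC: 09:30-11:00, 17:00-19:00 (add 7h to convert from UTC-7).
Carol: free for 11:00-11:30. Clara: not fully free for 11:00-11:30.

Clara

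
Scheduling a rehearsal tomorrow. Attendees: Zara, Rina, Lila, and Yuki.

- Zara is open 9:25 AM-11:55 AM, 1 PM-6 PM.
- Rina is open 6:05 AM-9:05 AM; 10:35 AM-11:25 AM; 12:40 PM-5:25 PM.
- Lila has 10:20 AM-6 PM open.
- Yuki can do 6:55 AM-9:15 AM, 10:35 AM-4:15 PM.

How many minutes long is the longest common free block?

195

Zara ∩ Rina: 10:35-11:25, 13:00-17:25.
Zara ∩ Rina ∩ Lila: 10:35-11:25, 13:00-17:25.
Zara ∩ Rina ∩ Lila ∩ Yuki: 10:35-11:25, 13:00-16:15.
The longest is 13:00-16:15 at 195 minutes.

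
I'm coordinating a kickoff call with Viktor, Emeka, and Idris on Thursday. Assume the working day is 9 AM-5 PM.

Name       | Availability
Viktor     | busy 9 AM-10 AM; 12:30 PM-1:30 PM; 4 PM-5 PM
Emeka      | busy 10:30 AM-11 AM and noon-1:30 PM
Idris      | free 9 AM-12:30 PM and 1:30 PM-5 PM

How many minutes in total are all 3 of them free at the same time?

240

Viktor free: 10:00-12:30, 13:30-16:00 (invert busy blocks within the working day).
Emeka free: 09:00-10:30, 11:00-12:00, 13:30-17:00 (invert busy blocks within the working day).
Idris free: 09:00-12:30, 13:30-17:00.
Viktor ∩ Emeka: 10:00-10:30, 11:00-12:00, 13:30-16:00.
Viktor ∩ Emeka ∩ Idris: 10:00-10:30, 11:00-12:00, 13:30-16:00.
Summing the common windows: 30 + 60 + 150 = 240 minutes.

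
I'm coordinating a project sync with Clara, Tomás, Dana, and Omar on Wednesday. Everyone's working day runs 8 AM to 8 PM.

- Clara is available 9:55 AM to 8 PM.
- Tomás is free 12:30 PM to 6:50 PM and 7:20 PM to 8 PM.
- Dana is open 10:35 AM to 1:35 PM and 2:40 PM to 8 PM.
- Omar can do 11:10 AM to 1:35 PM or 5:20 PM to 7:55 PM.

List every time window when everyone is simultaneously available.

12:30-13:35, 17:20-18:50, 19:20-19:55

Clara ∩ Tomás: 12:30-18:50, 19:20-20:00.
Clara ∩ Tomás ∩ Dana: 12:30-13:35, 14:40-18:50, 19:20-20:00.
Clara ∩ Tomás ∩ Dana ∩ Omar: 12:30-13:35, 17:20-18:50, 19:20-19:55.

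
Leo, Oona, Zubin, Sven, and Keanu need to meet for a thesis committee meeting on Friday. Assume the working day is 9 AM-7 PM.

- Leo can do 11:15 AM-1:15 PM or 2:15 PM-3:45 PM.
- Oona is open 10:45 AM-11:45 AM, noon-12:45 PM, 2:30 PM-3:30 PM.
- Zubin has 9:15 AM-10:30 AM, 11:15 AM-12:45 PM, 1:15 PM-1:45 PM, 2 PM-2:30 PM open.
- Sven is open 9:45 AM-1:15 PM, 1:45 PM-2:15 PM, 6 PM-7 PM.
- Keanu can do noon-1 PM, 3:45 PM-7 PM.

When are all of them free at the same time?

Leo ∩ Oona: 11:15-11:45, 12:00-12:45, 14:30-15:30.
Leo ∩ Oona ∩ Zubin: 11:15-11:45, 12:00-12:45.
Leo ∩ Oona ∩ Zubin ∩ Sven: 11:15-11:45, 12:00-12:45.
Leo ∩ Oona ∩ Zubin ∩ Sven ∩ Keanu: 12:00-12:45.
So the common availability across everyone is 12:00-12:45.

12:00-12:45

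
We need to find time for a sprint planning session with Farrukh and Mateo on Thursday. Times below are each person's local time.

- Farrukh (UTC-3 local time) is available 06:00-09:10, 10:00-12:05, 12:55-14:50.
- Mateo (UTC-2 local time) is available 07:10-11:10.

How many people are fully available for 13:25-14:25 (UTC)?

1

Farrukh in UTC: 09:00-12:10, 13:00-15:05, 15:55-17:50 (add 3h to convert from UTC-3).
Mateo in UTC: 09:10-13:10 (add 2h to convert from UTC-2).
Farrukh can make the full 13:25-14:25 slot — that's 1.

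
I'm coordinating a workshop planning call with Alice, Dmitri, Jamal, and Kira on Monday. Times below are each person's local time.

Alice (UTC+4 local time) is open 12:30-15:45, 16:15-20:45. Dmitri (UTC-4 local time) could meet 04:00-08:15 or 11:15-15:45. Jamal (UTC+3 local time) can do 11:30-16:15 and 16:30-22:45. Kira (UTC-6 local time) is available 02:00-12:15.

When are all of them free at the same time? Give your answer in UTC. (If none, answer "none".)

08:30-11:45, 15:15-16:45

Alice in UTC: 08:30-11:45, 12:15-16:45 (subtract 4h to convert from UTC+4).
Dmitri in UTC: 08:00-12:15, 15:15-19:45 (add 4h to convert from UTC-4).
Jamal in UTC: 08:30-13:15, 13:30-19:45 (subtract 3h to convert from UTC+3).
Kira in UTC: 08:00-18:15 (add 6h to convert from UTC-6).
Alice ∩ Dmitri: 08:30-11:45, 15:15-16:45.
Alice ∩ Dmitri ∩ Jamal: 08:30-11:45, 15:15-16:45.
Alice ∩ Dmitri ∩ Jamal ∩ Kira: 08:30-11:45, 15:15-16:45.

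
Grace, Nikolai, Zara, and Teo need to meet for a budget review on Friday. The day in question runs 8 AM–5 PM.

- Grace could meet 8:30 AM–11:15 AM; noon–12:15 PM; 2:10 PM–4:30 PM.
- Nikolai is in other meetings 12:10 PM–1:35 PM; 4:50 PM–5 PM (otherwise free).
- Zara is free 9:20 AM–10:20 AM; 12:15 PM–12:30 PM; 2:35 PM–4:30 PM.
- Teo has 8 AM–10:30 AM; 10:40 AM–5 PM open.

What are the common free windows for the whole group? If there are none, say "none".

Grace free: 08:30-11:15, 12:00-12:15, 14:10-16:30.
Nikolai free: 08:00-12:10, 13:35-16:50 (invert busy blocks within the working day).
Zara free: 09:20-10:20, 12:15-12:30, 14:35-16:30.
Teo free: 08:00-10:30, 10:40-17:00.
Grace ∩ Nikolai: 08:30-11:15, 12:00-12:10, 14:10-16:30.
Grace ∩ Nikolai ∩ Zara: 09:20-10:20, 14:35-16:30.
Grace ∩ Nikolai ∩ Zara ∩ Teo: 09:20-10:20, 14:35-16:30.
So the common availability across everyone is 09:20-10:20, 14:35-16:30.

09:20-10:20, 14:35-16:30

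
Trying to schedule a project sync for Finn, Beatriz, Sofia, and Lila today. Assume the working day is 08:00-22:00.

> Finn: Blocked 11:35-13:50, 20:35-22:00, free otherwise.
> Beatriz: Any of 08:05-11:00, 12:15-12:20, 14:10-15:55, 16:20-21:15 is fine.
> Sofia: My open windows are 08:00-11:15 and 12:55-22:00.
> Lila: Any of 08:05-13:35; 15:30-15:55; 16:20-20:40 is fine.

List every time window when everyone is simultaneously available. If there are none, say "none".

Finn free: 08:00-11:35, 13:50-20:35 (invert busy blocks within the working day).
Beatriz free: 08:05-11:00, 12:15-12:20, 14:10-15:55, 16:20-21:15.
Sofia free: 08:00-11:15, 12:55-22:00.
Lila free: 08:05-13:35, 15:30-15:55, 16:20-20:40.
Finn ∩ Beatriz: 08:05-11:00, 14:10-15:55, 16:20-20:35.
Finn ∩ Beatriz ∩ Sofia: 08:05-11:00, 14:10-15:55, 16:20-20:35.
Finn ∩ Beatriz ∩ Sofia ∩ Lila: 08:05-11:00, 15:30-15:55, 16:20-20:35.

08:05-11:00, 15:30-15:55, 16:20-20:35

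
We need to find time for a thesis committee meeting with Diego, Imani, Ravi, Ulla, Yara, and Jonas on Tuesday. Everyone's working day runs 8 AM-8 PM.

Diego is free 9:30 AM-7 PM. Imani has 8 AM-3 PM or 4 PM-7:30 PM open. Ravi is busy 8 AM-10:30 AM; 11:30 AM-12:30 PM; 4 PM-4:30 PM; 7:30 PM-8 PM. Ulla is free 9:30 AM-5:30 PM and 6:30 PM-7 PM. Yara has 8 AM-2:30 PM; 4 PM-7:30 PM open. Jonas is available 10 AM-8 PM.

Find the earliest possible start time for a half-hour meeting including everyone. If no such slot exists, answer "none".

10:30

Diego free: 09:30-19:00.
Imani free: 08:00-15:00, 16:00-19:30.
Ravi free: 10:30-11:30, 12:30-16:00, 16:30-19:30 (invert busy blocks within the working day).
Ulla free: 09:30-17:30, 18:30-19:00.
Yara free: 08:00-14:30, 16:00-19:30.
Jonas free: 10:00-20:00.
Diego ∩ Imani: 09:30-15:00, 16:00-19:00.
Diego ∩ Imani ∩ Ravi: 10:30-11:30, 12:30-15:00, 16:30-19:00.
Diego ∩ Imani ∩ Ravi ∩ Ulla: 10:30-11:30, 12:30-15:00, 16:30-17:30, 18:30-19:00.
Diego ∩ Imani ∩ Ravi ∩ Ulla ∩ Yara: 10:30-11:30, 12:30-14:30, 16:30-17:30, 18:30-19:00.
Diego ∩ Imani ∩ Ravi ∩ Ulla ∩ Yara ∩ Jonas: 10:30-11:30, 12:30-14:30, 16:30-17:30, 18:30-19:00.
The first common window of at least 30 minutes is 10:30-11:30, so the earliest start is 10:30.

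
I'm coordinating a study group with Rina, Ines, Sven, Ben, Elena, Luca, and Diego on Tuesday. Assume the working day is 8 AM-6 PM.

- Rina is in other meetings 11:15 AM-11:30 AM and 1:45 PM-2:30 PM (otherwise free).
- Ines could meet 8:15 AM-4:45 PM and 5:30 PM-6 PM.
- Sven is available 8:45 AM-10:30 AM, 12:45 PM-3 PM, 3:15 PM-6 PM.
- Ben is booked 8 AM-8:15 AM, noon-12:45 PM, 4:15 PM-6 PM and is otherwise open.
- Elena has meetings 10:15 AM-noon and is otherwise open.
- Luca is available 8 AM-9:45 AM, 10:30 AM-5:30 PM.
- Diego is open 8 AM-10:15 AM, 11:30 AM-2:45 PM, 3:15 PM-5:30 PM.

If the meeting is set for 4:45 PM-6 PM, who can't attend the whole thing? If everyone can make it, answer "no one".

Rina free: 08:00-11:15, 11:30-13:45, 14:30-18:00 (invert busy blocks within the working day).
Ines free: 08:15-16:45, 17:30-18:00.
Sven free: 08:45-10:30, 12:45-15:00, 15:15-18:00.
Ben free: 08:15-12:00, 12:45-16:15 (invert busy blocks within the working day).
Elena free: 08:00-10:15, 12:00-18:00 (invert busy blocks within the working day).
Luca free: 08:00-09:45, 10:30-17:30.
Diego free: 08:00-10:15, 11:30-14:45, 15:15-17:30.
Rina: free for 16:45-18:00. Ines: not fully free for 16:45-18:00. Sven: free for 16:45-18:00. Ben: not fully free for 16:45-18:00. Elena: free for 16:45-18:00. Luca: not fully free for 16:45-18:00. Diego: not fully free for 16:45-18:00.

Ben, Diego, Ines, Luca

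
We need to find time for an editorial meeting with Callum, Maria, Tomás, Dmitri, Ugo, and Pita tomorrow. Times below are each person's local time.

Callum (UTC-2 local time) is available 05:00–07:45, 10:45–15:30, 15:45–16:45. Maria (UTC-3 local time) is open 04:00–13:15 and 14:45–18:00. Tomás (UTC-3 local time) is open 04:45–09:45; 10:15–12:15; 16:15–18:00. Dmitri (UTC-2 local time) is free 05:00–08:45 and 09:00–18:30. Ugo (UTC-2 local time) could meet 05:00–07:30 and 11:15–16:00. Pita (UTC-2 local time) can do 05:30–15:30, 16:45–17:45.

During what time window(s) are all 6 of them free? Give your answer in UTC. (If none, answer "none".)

Callum in UTC: 07:00-09:45, 12:45-17:30, 17:45-18:45 (add 2h to convert from UTC-2).
Maria in UTC: 07:00-16:15, 17:45-21:00 (add 3h to convert from UTC-3).
Tomás in UTC: 07:45-12:45, 13:15-15:15, 19:15-21:00 (add 3h to convert from UTC-3).
Dmitri in UTC: 07:00-10:45, 11:00-20:30 (add 2h to convert from UTC-2).
Ugo in UTC: 07:00-09:30, 13:15-18:00 (add 2h to convert from UTC-2).
Pita in UTC: 07:30-17:30, 18:45-19:45 (add 2h to convert from UTC-2).
Callum ∩ Maria: 07:00-09:45, 12:45-16:15, 17:45-18:45.
Callum ∩ Maria ∩ Tomás: 07:45-09:45, 13:15-15:15.
Callum ∩ Maria ∩ Tomás ∩ Dmitri: 07:45-09:45, 13:15-15:15.
Callum ∩ Maria ∩ Tomás ∩ Dmitri ∩ Ugo: 07:45-09:30, 13:15-15:15.
Callum ∩ Maria ∩ Tomás ∩ Dmitri ∩ Ugo ∩ Pita: 07:45-09:30, 13:15-15:15.
So the common availability across everyone is 07:45-09:30, 13:15-15:15.

07:45-09:30, 13:15-15:15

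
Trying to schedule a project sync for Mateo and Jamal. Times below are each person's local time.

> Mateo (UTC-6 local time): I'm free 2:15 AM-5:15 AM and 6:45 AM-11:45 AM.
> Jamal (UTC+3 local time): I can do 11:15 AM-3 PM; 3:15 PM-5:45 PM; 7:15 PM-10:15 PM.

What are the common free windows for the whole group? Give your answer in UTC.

08:15-11:15, 12:45-14:45, 16:15-17:45

Mateo in UTC: 08:15-11:15, 12:45-17:45 (add 6h to convert from UTC-6).
Jamal in UTC: 08:15-12:00, 12:15-14:45, 16:15-19:15 (subtract 3h to convert from UTC+3).
Mateo ∩ Jamal: 08:15-11:15, 12:45-14:45, 16:15-17:45.
Those are the intersection windows.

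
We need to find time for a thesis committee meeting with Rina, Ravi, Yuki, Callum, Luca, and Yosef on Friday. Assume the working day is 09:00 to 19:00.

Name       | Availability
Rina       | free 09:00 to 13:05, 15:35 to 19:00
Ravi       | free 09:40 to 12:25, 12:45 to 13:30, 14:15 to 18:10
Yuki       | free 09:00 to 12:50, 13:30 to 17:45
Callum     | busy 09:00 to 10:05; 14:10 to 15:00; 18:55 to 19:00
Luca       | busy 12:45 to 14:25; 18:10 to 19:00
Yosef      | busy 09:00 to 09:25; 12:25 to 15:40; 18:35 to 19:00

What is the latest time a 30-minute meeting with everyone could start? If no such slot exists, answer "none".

Rina free: 09:00-13:05, 15:35-19:00.
Ravi free: 09:40-12:25, 12:45-13:30, 14:15-18:10.
Yuki free: 09:00-12:50, 13:30-17:45.
Callum free: 10:05-14:10, 15:00-18:55 (invert busy blocks within the working day).
Luca free: 09:00-12:45, 14:25-18:10 (invert busy blocks within the working day).
Yosef free: 09:25-12:25, 15:40-18:35 (invert busy blocks within the working day).
Rina ∩ Ravi: 09:40-12:25, 12:45-13:05, 15:35-18:10.
Rina ∩ Ravi ∩ Yuki: 09:40-12:25, 12:45-12:50, 15:35-17:45.
Rina ∩ Ravi ∩ Yuki ∩ Callum: 10:05-12:25, 12:45-12:50, 15:35-17:45.
Rina ∩ Ravi ∩ Yuki ∩ Callum ∩ Luca: 10:05-12:25, 15:35-17:45.
Rina ∩ Ravi ∩ Yuki ∩ Callum ∩ Luca ∩ Yosef: 10:05-12:25, 15:40-17:45.
Those are the intersection windows.
The last common window of at least 30 minutes is 15:40-17:45; a 30-minute meeting can start as late as 17:15 and still end by 17:45.

17:15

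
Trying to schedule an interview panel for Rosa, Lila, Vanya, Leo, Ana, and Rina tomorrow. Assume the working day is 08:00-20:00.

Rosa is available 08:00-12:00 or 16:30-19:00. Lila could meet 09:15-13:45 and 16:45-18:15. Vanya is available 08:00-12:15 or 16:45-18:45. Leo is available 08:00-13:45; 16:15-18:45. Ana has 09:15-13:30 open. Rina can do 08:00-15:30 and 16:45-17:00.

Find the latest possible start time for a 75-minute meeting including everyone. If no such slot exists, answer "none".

Rosa ∩ Lila: 09:15-12:00, 16:45-18:15.
Rosa ∩ Lila ∩ Vanya: 09:15-12:00, 16:45-18:15.
Rosa ∩ Lila ∩ Vanya ∩ Leo: 09:15-12:00, 16:45-18:15.
Rosa ∩ Lila ∩ Vanya ∩ Leo ∩ Ana: 09:15-12:00.
Rosa ∩ Lila ∩ Vanya ∩ Leo ∩ Ana ∩ Rina: 09:15-12:00.
Those are the intersection windows.
The last common window of at least 75 minutes is 09:15-12:00; a 75-minute meeting can start as late as 10:45 and still end by 12:00.

10:45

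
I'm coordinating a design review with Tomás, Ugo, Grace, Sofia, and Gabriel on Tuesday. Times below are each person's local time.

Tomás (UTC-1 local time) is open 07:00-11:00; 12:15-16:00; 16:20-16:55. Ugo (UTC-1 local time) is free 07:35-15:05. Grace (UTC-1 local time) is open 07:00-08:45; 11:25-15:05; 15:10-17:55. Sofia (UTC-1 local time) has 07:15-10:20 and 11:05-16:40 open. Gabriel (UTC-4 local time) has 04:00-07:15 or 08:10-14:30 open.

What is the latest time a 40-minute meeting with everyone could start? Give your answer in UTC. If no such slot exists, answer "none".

15:25

Tomás in UTC: 08:00-12:00, 13:15-17:00, 17:20-17:55 (add 1h to convert from UTC-1).
Ugo in UTC: 08:35-16:05 (add 1h to convert from UTC-1).
Grace in UTC: 08:00-09:45, 12:25-16:05, 16:10-18:55 (add 1h to convert from UTC-1).
Sofia in UTC: 08:15-11:20, 12:05-17:40 (add 1h to convert from UTC-1).
Gabriel in UTC: 08:00-11:15, 12:10-18:30 (add 4h to convert from UTC-4).
Tomás ∩ Ugo: 08:35-12:00, 13:15-16:05.
Tomás ∩ Ugo ∩ Grace: 08:35-09:45, 13:15-16:05.
Tomás ∩ Ugo ∩ Grace ∩ Sofia: 08:35-09:45, 13:15-16:05.
Tomás ∩ Ugo ∩ Grace ∩ Sofia ∩ Gabriel: 08:35-09:45, 13:15-16:05.
So the common availability across everyone is 08:35-09:45, 13:15-16:05.
The last common window of at least 40 minutes is 13:15-16:05; a 40-minute meeting can start as late as 15:25 and still end by 16:05.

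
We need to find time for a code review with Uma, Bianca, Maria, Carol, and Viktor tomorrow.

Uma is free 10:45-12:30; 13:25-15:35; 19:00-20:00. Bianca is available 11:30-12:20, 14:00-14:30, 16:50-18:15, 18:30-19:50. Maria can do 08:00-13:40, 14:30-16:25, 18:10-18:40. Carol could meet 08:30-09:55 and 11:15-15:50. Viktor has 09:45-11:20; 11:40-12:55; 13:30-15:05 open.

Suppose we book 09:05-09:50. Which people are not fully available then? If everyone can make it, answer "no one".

Uma: not fully free for 09:05-09:50. Bianca: not fully free for 09:05-09:50. Maria: free for 09:05-09:50. Carol: free for 09:05-09:50. Viktor: not fully free for 09:05-09:50.

Bianca, Uma, Viktor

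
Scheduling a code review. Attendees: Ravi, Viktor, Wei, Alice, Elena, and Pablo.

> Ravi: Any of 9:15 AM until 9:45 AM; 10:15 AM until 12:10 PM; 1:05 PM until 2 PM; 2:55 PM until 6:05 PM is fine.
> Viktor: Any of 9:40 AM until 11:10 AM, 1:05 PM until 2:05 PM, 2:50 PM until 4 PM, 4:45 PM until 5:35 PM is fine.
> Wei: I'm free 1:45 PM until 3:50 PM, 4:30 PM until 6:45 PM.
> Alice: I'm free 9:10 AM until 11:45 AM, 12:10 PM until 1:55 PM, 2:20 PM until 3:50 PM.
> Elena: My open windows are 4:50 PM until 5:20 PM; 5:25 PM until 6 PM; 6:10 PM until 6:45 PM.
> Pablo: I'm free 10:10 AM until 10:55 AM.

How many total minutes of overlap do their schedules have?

0

Ravi ∩ Viktor: 09:40-09:45, 10:15-11:10, 13:05-14:00, 14:55-16:00, 16:45-17:35.
Ravi ∩ Viktor ∩ Wei: 13:45-14:00, 14:55-15:50, 16:45-17:35.
Ravi ∩ Viktor ∩ Wei ∩ Alice: 13:45-13:55, 14:55-15:50.
Ravi ∩ Viktor ∩ Wei ∩ Alice ∩ Elena: ∅.
Ravi ∩ Viktor ∩ Wei ∩ Alice ∩ Elena ∩ Pablo: ∅.
There is no time when everyone is free.
There is no common window, so the total is 0 minutes.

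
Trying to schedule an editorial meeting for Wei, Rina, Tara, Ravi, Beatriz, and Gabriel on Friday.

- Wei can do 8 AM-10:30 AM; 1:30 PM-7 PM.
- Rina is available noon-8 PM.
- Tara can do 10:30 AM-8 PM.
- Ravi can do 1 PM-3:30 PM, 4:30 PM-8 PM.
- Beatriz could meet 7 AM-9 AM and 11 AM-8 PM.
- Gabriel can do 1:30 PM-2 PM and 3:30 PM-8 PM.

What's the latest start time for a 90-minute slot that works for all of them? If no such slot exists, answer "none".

Wei ∩ Rina: 13:30-19:00.
Wei ∩ Rina ∩ Tara: 13:30-19:00.
Wei ∩ Rina ∩ Tara ∩ Ravi: 13:30-15:30, 16:30-19:00.
Wei ∩ Rina ∩ Tara ∩ Ravi ∩ Beatriz: 13:30-15:30, 16:30-19:00.
Wei ∩ Rina ∩ Tara ∩ Ravi ∩ Beatriz ∩ Gabriel: 13:30-14:00, 16:30-19:00.
So the common availability across everyone is 13:30-14:00, 16:30-19:00.
The last common window of at least 90 minutes is 16:30-19:00; a 90-minute meeting can start as late as 17:30 and still end by 19:00.

17:30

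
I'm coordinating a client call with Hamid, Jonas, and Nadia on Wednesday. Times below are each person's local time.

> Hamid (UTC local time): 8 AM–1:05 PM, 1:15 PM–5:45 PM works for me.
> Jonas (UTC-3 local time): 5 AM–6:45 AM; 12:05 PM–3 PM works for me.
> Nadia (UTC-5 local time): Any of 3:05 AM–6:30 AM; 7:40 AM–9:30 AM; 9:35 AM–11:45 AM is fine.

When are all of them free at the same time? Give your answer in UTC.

Hamid in UTC: 08:00-13:05, 13:15-17:45.
Jonas in UTC: 08:00-09:45, 15:05-18:00 (add 3h to convert from UTC-3).
Nadia in UTC: 08:05-11:30, 12:40-14:30, 14:35-16:45 (add 5h to convert from UTC-5).
Hamid ∩ Jonas: 08:00-09:45, 15:05-17:45.
Hamid ∩ Jonas ∩ Nadia: 08:05-09:45, 15:05-16:45.

08:05-09:45, 15:05-16:45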